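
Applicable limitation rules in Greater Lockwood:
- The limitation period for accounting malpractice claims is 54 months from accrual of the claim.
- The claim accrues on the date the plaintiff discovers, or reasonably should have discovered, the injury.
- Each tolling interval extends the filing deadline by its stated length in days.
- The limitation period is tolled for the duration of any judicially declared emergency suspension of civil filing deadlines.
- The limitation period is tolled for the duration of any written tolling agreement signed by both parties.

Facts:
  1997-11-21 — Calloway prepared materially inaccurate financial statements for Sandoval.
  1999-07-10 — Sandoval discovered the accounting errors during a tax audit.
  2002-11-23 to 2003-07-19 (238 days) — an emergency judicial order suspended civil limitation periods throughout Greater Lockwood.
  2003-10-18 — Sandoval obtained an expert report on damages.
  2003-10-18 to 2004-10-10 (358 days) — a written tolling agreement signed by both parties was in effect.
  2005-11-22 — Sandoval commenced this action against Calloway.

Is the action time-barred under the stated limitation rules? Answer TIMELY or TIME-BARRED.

TIME-BARRED

Accrual is tied to discovery, so the period began on 1999-07-10 rather than on 1997-11-21 when the act occurred.
Adding the 54 months base period to 1999-07-10 gives a deadline of 2004-01-10, before any tolling.
The emergency suspension of filing deadlines from 2002-11-23 to 2003-07-19 tolled the period for 238 days, extending the deadline to 2004-09-04.
Because the written tolling agreement ran from 2003-10-18 to 2004-10-10, the deadline is extended by 358 days to 2005-08-28.
None of the other events listed affects the running of the period under the stated rules.
Sandoval filed on 2005-11-22, after the 2005-08-28 deadline, so the action is time-barred.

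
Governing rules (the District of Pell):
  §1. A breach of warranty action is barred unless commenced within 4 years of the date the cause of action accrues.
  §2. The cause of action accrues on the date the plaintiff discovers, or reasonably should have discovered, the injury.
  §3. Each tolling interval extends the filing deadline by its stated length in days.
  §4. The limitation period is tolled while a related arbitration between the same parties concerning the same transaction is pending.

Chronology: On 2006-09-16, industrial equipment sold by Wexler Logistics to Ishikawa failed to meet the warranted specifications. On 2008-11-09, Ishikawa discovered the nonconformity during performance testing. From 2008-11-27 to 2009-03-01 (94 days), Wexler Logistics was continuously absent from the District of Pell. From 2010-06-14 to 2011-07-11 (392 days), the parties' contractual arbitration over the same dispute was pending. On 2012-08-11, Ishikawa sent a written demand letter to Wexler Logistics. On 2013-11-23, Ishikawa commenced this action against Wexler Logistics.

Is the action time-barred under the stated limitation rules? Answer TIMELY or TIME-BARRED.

TIMELY

The claim did not accrue until Ishikawa discovered the injury on 2008-11-09; the 2006-09-16 act date does not start the clock under the stated rule.
Adding the 4 years base period to 2008-11-09 gives a deadline of 2012-11-09, before any tolling.
The pending related arbitration from 2010-06-14 to 2011-07-11 tolled the period for 392 days, extending the deadline to 2013-12-06.
Although the defendant's absence ran from 2008-11-27 to 2009-03-01, the stated rules do not make that a tolling event, so it is disregarded.
Nothing else in the chronology tolls or restarts the period.
Ishikawa filed on 2013-11-23, before the 2013-12-06 deadline, so the action is timely.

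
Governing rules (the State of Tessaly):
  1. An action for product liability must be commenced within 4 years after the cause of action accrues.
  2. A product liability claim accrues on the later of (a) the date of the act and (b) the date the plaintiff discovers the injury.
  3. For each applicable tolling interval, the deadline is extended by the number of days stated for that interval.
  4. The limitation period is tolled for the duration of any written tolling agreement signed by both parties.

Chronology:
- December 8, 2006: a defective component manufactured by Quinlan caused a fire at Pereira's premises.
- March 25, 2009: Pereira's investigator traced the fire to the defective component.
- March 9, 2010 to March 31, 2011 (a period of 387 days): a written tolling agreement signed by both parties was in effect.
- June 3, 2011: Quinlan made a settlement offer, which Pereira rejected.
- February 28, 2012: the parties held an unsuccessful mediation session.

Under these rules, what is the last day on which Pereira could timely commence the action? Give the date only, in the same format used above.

April 16, 2014

The claim accrued on March 25, 2009 — the later of the December 8, 2006 act and the March 25, 2009 discovery.
Adding the 4 years base period to March 25, 2009 gives a deadline of March 25, 2013, before any tolling.
The period was tolled for 387 days by the written tolling agreement (March 9, 2010 to March 31, 2011), pushing the deadline to April 16, 2014.
Nothing else in the chronology tolls or restarts the period.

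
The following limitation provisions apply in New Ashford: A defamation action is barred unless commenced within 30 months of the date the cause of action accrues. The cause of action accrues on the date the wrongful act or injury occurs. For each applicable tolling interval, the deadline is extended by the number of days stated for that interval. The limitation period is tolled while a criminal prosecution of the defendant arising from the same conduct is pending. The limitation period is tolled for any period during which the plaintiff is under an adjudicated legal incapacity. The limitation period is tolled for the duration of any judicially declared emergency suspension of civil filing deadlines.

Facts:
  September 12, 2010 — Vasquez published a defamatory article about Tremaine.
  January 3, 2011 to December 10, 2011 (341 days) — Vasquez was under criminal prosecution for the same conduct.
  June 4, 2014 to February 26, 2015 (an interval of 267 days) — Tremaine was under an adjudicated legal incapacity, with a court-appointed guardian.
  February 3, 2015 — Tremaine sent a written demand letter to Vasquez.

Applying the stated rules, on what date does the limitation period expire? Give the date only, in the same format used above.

The cause of action accrued on September 12, 2010, the date of the act.
The untolled deadline — 30 months after September 12, 2010 — is March 12, 2013.
The period was tolled for 341 days by the pending criminal prosecution (January 3, 2011 to December 10, 2011), pushing the deadline to February 16, 2014.
The plaintiff's legal incapacity from June 4, 2014 to February 26, 2015 began after the period had already run on February 16, 2014, so it has no tolling effect.
The other events in the timeline have no effect on the limitation period under the stated rules.

February 16, 2014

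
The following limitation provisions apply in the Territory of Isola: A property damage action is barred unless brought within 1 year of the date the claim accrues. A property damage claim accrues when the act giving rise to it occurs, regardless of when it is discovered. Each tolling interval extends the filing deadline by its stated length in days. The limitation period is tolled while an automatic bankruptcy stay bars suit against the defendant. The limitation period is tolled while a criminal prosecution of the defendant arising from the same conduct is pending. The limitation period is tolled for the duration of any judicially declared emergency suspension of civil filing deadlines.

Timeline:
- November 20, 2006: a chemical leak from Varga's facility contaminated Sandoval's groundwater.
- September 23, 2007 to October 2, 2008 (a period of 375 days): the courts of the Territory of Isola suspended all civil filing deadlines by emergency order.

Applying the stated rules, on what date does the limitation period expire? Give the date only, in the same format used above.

November 29, 2008

The limitation period began to run on November 20, 2006.
1 year from November 20, 2006 is November 20, 2007.
The period was tolled for 375 days by the emergency suspension of filing deadlines (September 23, 2007 to October 2, 2008), pushing the deadline to November 29, 2008.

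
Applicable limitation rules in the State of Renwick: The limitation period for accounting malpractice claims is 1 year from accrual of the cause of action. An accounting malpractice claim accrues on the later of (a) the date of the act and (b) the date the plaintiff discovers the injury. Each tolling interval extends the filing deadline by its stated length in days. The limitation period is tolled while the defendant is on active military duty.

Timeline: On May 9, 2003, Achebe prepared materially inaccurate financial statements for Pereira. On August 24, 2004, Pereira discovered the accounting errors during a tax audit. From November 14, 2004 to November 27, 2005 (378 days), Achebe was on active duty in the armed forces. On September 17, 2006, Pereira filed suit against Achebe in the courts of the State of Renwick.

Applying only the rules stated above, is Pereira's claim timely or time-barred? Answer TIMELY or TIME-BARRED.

TIME-BARRED

Because discovery on August 24, 2004 post-dates the May 9, 2003 act, accrual under the later-of rule falls on August 24, 2004.
1 year from August 24, 2004 is August 24, 2005.
The defendant's active military service from November 14, 2004 to November 27, 2005 tolled the period for 378 days, extending the deadline to September 6, 2006.
Filing on September 17, 2006 missed the September 6, 2006 deadline — the action is time-barred.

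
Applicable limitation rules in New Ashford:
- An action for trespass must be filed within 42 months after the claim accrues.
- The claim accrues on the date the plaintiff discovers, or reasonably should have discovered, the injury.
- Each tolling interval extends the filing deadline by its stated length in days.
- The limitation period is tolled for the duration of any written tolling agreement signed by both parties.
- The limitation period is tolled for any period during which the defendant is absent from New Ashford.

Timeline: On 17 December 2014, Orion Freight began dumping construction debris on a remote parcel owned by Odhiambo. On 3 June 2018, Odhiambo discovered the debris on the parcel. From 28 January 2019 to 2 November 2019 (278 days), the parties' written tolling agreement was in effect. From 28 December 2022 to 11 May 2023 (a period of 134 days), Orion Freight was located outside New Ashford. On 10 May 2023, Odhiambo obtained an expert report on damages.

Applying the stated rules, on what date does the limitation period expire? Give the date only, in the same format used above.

The claim did not accrue until Odhiambo discovered the injury on 3 June 2018; the 17 December 2014 act date does not start the clock under the stated rule.
Adding the 42 months base period to 3 June 2018 gives a deadline of 3 December 2021, before any tolling.
Because the written tolling agreement ran from 28 January 2019 to 2 November 2019, the deadline is extended by 278 days to 7 September 2022.
By the time the defendant's absence from the jurisdiction began on 28 December 2022, the limitation period had already expired on 7 September 2022; that interval cannot revive it.
The other events in the timeline have no effect on the limitation period under the stated rules.

7 September 2022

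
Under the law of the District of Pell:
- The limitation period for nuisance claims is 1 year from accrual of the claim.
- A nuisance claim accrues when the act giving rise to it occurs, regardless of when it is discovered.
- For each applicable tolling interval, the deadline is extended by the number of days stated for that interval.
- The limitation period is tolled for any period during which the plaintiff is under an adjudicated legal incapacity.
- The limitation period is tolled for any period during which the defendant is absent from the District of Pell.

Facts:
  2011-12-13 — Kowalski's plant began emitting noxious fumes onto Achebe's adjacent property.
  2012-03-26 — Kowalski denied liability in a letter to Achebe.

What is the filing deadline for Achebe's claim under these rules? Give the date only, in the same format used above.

2012-12-13

The claim accrued on 2011-12-13, the date of the act.
Adding the 1 year base period to 2011-12-13 gives a deadline of 2012-12-13, before any tolling.
The other events in the timeline have no effect on the limitation period under the stated rules.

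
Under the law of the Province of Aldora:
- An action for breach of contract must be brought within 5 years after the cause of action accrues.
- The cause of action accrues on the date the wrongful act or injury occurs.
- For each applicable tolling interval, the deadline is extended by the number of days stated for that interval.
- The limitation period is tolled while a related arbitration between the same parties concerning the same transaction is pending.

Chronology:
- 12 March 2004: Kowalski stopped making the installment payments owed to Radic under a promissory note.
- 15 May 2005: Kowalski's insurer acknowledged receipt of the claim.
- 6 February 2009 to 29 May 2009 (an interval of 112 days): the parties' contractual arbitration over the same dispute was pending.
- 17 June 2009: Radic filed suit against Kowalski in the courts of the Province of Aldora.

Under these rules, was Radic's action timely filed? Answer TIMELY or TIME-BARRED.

The claim accrued on 12 March 2004, when the wrongful act occurred.
5 years from 12 March 2004 is 12 March 2009.
The period was tolled for 112 days by the pending related arbitration (6 February 2009 to 29 May 2009), pushing the deadline to 2 July 2009.
The other events in the timeline have no effect on the limitation period under the stated rules.
Radic filed on 17 June 2009, before the 2 July 2009 deadline, so the action is timely.

TIMELY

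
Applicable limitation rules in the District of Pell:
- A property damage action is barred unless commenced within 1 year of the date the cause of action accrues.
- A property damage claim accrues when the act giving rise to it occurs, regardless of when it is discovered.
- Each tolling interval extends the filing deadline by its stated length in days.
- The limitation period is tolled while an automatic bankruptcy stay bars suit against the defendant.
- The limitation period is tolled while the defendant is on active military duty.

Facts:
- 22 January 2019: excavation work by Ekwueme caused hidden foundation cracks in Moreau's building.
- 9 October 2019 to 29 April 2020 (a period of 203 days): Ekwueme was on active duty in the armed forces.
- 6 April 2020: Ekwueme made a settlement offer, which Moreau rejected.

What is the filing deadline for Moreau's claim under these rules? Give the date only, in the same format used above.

The cause of action accrued on 22 January 2019, the date of the act.
The untolled deadline — 1 year after 22 January 2019 — is 22 January 2020.
Because the defendant's active military service ran from 9 October 2019 to 29 April 2020, the deadline is extended by 203 days to 12 August 2020.
Nothing else in the chronology tolls or restarts the period.

12 August 2020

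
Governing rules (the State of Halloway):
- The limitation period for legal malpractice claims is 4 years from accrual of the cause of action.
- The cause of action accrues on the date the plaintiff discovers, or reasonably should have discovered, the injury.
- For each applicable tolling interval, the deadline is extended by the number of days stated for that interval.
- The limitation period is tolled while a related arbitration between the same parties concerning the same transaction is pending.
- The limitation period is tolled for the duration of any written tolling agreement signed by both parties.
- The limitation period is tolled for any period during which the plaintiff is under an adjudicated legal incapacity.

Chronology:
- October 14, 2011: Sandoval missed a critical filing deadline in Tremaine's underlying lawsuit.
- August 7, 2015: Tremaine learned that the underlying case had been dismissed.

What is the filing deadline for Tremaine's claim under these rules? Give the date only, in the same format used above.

Accrual is tied to discovery, so the period began on August 7, 2015 rather than on October 14, 2011 when the act occurred.
Adding the 4 years base period to August 7, 2015 gives a deadline of August 7, 2019, before any tolling.

August 7, 2019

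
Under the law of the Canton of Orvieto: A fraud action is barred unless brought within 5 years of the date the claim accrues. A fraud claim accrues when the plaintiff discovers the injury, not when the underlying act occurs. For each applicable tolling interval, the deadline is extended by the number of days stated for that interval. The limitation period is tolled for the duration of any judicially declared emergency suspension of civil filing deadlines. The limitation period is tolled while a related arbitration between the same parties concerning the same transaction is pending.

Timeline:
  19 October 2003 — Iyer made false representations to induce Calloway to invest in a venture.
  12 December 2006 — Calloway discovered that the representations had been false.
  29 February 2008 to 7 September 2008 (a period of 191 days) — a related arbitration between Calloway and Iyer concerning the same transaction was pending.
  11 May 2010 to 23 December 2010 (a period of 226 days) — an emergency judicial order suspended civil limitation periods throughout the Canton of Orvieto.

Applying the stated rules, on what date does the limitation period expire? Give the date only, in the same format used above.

Accrual is tied to discovery, so the period began on 12 December 2006 rather than on 19 October 2003 when the act occurred.
5 years from 12 December 2006 is 12 December 2011.
The period was tolled for 191 days by the pending related arbitration (29 February 2008 to 7 September 2008), pushing the deadline to 20 June 2012.
Because the emergency suspension of filing deadlines ran from 11 May 2010 to 23 December 2010, the deadline is extended by 226 days to 1 February 2013.

1 February 2013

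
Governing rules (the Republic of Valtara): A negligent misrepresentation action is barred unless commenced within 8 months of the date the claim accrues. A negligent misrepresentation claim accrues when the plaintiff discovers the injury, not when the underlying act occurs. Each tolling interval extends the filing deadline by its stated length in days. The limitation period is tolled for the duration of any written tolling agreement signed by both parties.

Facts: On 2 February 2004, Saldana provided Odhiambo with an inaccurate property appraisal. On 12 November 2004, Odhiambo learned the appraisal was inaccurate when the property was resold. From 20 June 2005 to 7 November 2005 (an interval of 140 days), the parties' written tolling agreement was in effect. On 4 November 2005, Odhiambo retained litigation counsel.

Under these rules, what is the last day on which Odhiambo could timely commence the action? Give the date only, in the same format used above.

29 November 2005

Under the discovery rule, the claim accrued on 12 November 2004, when Odhiambo discovered the injury — not on the 2 February 2004 date of the underlying act.
8 months from 12 November 2004 is 12 July 2005.
The period was tolled for 140 days by the written tolling agreement (20 June 2005 to 7 November 2005), pushing the deadline to 29 November 2005.
The other events in the timeline have no effect on the limitation period under the stated rules.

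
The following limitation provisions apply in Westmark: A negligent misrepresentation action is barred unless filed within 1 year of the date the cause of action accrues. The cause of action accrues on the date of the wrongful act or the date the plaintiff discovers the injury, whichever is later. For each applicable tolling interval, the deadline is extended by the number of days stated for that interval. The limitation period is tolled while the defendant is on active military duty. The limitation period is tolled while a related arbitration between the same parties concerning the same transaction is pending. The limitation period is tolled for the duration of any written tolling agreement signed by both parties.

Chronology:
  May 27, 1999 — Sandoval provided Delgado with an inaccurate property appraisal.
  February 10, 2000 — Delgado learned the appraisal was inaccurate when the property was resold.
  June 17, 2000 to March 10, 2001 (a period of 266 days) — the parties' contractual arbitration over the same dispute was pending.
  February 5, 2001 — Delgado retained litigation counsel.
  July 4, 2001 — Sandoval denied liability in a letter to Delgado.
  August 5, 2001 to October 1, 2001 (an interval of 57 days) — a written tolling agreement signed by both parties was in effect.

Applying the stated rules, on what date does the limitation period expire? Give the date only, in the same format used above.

The claim accrued on February 10, 2000 — the later of the May 27, 1999 act and the February 10, 2000 discovery.
Adding the 1 year base period to February 10, 2000 gives a deadline of February 10, 2001, before any tolling.
The pending related arbitration from June 17, 2000 to March 10, 2001 tolled the period for 266 days, extending the deadline to November 3, 2001.
Because the written tolling agreement ran from August 5, 2001 to October 1, 2001, the deadline is extended by 57 days to December 30, 2001.
Nothing else in the chronology tolls or restarts the period.

December 30, 2001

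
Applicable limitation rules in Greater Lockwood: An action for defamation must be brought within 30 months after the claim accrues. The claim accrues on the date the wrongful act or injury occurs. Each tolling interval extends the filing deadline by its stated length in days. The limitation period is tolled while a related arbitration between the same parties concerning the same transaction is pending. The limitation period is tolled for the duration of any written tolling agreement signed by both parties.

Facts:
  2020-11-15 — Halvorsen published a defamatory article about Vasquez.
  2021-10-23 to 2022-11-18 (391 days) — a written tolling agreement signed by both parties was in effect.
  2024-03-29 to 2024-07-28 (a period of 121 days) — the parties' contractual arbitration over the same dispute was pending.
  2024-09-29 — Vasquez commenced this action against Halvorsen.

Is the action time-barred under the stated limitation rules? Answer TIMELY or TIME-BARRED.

The claim accrued on 2020-11-15, when the wrongful act occurred.
Adding the 30 months base period to 2020-11-15 gives a deadline of 2023-05-15, before any tolling.
The period was tolled for 391 days by the written tolling agreement (2021-10-23 to 2022-11-18), pushing the deadline to 2024-06-09.
The pending related arbitration from 2024-03-29 to 2024-07-28 tolled the period for 121 days, extending the deadline to 2024-10-08.
The 2024-09-29 filing precedes the 2024-10-08 deadline; the claim is timely.

TIMELY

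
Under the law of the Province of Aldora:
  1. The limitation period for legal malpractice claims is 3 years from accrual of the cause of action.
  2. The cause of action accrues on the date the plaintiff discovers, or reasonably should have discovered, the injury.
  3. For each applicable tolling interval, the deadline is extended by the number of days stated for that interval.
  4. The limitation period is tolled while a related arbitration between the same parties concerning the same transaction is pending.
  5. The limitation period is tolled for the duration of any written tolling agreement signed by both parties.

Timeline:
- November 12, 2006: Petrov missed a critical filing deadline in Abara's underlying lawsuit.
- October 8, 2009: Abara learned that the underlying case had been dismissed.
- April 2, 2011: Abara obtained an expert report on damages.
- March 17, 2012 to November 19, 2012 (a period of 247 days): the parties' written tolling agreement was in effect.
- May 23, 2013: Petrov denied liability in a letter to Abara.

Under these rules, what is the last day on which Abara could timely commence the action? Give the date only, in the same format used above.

June 12, 2013

The claim did not accrue until Abara discovered the injury on October 8, 2009; the November 12, 2006 act date does not start the clock under the stated rule.
3 years from October 8, 2009 is October 8, 2012.
The written tolling agreement from March 17, 2012 to November 19, 2012 tolled the period for 247 days, extending the deadline to June 12, 2013.
The other events in the timeline have no effect on the limitation period under the stated rules.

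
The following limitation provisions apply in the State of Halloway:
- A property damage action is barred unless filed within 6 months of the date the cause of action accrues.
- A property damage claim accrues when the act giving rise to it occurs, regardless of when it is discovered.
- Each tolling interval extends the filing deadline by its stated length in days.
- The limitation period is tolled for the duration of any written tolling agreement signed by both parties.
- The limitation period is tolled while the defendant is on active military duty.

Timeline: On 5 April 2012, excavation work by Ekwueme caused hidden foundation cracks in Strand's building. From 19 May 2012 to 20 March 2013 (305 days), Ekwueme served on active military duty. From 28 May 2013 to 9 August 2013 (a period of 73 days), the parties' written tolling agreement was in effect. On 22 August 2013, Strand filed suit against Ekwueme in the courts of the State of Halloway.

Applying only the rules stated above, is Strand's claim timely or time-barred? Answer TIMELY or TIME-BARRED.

The cause of action accrued on 5 April 2012, the date of the act.
6 months from 5 April 2012 is 5 October 2012.
The defendant's active military service from 19 May 2012 to 20 March 2013 tolled the period for 305 days, extending the deadline to 6 August 2013.
Because the written tolling agreement ran from 28 May 2013 to 9 August 2013, the deadline is extended by 73 days to 18 October 2013.
The 22 August 2013 filing precedes the 18 October 2013 deadline; the claim is timely.

TIMELY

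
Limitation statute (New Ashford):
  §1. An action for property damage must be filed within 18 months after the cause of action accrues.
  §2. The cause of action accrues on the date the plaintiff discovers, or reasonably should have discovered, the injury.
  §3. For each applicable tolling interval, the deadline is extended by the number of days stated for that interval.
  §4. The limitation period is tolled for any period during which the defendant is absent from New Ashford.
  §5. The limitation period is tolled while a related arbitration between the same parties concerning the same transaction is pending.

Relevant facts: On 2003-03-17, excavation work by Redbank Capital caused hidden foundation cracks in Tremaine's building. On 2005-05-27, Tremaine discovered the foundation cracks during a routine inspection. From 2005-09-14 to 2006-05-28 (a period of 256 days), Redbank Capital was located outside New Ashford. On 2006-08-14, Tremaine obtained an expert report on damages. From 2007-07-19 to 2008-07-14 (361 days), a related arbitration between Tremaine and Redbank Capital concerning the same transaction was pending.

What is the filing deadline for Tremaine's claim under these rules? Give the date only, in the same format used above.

2008-08-05

Accrual is tied to discovery, so the period began on 2005-05-27 rather than on 2003-03-17 when the act occurred.
18 months from 2005-05-27 is 2006-11-27.
The period was tolled for 256 days by the defendant's absence from the jurisdiction (2005-09-14 to 2006-05-28), pushing the deadline to 2007-08-10.
The period was tolled for 361 days by the pending related arbitration (2007-07-19 to 2008-07-14), pushing the deadline to 2008-08-05.
The other events in the timeline have no effect on the limitation period under the stated rules.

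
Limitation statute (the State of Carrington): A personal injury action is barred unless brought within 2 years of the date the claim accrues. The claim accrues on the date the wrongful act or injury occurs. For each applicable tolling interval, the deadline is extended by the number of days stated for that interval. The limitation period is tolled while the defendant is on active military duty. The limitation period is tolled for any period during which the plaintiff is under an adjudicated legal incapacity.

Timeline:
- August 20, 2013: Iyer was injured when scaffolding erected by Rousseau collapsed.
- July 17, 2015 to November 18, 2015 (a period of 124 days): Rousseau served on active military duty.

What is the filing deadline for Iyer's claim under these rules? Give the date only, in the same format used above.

The claim accrued on August 20, 2013, the date of the act.
Adding the 2 years base period to August 20, 2013 gives a deadline of August 20, 2015, before any tolling.
The period was tolled for 124 days by the defendant's active military service (July 17, 2015 to November 18, 2015), pushing the deadline to December 22, 2015.

December 22, 2015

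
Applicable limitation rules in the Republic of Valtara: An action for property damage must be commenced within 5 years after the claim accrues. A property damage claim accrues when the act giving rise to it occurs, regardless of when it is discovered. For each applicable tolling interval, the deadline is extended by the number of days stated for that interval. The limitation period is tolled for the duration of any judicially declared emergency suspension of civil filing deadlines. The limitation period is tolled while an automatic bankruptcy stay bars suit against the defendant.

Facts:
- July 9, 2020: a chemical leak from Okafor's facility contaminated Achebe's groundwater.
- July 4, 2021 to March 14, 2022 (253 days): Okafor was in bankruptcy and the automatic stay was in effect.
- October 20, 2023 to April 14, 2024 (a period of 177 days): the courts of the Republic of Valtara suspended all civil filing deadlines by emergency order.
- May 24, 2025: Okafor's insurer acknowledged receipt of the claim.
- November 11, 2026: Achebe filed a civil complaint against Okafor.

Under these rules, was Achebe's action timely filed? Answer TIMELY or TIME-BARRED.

TIME-BARRED

The claim accrued on July 9, 2020, the date of the act.
Adding the 5 years base period to July 9, 2020 gives a deadline of July 9, 2025, before any tolling.
Because the automatic bankruptcy stay ran from July 4, 2021 to March 14, 2022, the deadline is extended by 253 days to March 19, 2026.
The period was tolled for 177 days by the emergency suspension of filing deadlines (October 20, 2023 to April 14, 2024), pushing the deadline to September 12, 2026.
Nothing else in the chronology tolls or restarts the period.
Filing on November 11, 2026 missed the September 12, 2026 deadline — the action is time-barred.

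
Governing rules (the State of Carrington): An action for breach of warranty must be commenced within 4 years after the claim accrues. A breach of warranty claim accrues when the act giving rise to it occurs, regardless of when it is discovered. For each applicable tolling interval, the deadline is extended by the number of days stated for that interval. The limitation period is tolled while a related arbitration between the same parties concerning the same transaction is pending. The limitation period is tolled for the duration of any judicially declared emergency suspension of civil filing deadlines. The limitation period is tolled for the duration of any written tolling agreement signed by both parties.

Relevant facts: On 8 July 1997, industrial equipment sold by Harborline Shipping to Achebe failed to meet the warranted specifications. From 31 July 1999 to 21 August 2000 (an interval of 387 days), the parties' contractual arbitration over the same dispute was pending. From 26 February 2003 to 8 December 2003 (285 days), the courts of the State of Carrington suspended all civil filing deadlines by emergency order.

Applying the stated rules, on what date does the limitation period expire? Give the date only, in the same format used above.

30 July 2002

The limitation period began to run on 8 July 1997.
Adding the 4 years base period to 8 July 1997 gives a deadline of 8 July 2001, before any tolling.
The period was tolled for 387 days by the pending related arbitration (31 July 1999 to 21 August 2000), pushing the deadline to 30 July 2002.
By the time the emergency suspension of filing deadlines began on 26 February 2003, the limitation period had already expired on 30 July 2002; that interval cannot revive it.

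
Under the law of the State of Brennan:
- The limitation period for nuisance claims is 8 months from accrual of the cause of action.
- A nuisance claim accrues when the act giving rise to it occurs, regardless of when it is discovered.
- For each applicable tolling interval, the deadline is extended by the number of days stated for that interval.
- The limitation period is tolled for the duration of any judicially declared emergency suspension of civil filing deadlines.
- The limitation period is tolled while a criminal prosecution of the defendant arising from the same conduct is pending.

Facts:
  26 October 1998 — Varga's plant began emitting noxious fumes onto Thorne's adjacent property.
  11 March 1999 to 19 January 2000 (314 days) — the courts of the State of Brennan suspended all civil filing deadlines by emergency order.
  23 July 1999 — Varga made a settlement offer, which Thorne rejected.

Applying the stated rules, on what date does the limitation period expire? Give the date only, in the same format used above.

The cause of action accrued on 26 October 1998, the date of the act.
8 months from 26 October 1998 is 26 June 1999.
The emergency suspension of filing deadlines from 11 March 1999 to 19 January 2000 tolled the period for 314 days, extending the deadline to 5 May 2000.
Nothing else in the chronology tolls or restarts the period.

5 May 2000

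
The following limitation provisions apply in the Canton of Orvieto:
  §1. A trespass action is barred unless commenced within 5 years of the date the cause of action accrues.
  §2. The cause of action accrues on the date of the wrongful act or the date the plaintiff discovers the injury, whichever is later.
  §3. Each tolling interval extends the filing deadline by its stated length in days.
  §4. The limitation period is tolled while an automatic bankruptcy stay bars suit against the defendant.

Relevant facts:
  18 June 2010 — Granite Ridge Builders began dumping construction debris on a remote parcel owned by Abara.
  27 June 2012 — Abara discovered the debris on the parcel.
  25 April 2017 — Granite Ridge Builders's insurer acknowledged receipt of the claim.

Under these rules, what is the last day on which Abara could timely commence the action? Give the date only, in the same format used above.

27 June 2017

The claim accrued on 27 June 2012 — the later of the 18 June 2010 act and the 27 June 2012 discovery.
5 years from 27 June 2012 is 27 June 2017.
Nothing else in the chronology tolls or restarts the period.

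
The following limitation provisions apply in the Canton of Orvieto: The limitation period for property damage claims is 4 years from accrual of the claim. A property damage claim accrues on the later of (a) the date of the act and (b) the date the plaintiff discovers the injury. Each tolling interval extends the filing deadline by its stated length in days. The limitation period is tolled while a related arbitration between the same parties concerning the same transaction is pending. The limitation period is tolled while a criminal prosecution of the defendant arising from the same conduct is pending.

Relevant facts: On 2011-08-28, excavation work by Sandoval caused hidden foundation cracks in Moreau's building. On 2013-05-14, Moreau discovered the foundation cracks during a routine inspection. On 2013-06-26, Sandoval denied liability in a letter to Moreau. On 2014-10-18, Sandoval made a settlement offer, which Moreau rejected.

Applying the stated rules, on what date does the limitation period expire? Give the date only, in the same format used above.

Because discovery on 2013-05-14 post-dates the 2011-08-28 act, accrual under the later-of rule falls on 2013-05-14.
The untolled deadline — 4 years after 2013-05-14 — is 2017-05-14.
The other events in the timeline have no effect on the limitation period under the stated rules.

2017-05-14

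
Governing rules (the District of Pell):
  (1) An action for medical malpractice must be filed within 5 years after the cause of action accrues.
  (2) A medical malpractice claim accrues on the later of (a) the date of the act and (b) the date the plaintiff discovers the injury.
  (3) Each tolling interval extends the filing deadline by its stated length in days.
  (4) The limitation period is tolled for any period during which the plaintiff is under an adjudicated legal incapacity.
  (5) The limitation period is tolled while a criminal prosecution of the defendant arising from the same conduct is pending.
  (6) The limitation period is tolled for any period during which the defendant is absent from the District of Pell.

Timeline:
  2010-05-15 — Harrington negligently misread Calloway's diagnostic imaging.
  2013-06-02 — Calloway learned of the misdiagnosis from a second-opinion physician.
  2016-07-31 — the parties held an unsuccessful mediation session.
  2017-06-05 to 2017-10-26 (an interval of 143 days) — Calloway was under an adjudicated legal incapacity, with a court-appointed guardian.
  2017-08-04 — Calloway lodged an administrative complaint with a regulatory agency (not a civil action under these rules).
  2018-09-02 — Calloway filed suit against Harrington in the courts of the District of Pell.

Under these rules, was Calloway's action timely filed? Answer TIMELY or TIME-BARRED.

Because discovery on 2013-06-02 post-dates the 2010-05-15 act, accrual under the later-of rule falls on 2013-06-02.
5 years from 2013-06-02 is 2018-06-02.
The plaintiff's legal incapacity from 2017-06-05 to 2017-10-26 tolled the period for 143 days, extending the deadline to 2018-10-23.
Nothing else in the chronology tolls or restarts the period.
The 2018-09-02 filing precedes the 2018-10-23 deadline; the claim is timely.

TIMELY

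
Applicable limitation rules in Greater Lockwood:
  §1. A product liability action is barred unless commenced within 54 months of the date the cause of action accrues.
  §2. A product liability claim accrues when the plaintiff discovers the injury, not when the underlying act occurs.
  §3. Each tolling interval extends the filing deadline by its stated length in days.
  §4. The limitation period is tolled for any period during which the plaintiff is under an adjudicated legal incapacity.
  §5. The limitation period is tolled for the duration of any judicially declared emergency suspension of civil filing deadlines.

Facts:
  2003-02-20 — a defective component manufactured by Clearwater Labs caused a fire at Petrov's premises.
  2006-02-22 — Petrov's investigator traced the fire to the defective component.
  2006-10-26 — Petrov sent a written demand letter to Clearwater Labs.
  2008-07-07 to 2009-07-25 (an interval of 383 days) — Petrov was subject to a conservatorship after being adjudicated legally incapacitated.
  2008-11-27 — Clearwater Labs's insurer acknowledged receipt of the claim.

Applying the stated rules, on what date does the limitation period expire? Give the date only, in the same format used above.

2011-09-09

The claim did not accrue until Petrov discovered the injury on 2006-02-22; the 2003-02-20 act date does not start the clock under the stated rule.
The untolled deadline — 54 months after 2006-02-22 — is 2010-08-22.
The period was tolled for 383 days by the plaintiff's legal incapacity (2008-07-07 to 2009-07-25), pushing the deadline to 2011-09-09.
None of the other events listed affects the running of the period under the stated rules.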